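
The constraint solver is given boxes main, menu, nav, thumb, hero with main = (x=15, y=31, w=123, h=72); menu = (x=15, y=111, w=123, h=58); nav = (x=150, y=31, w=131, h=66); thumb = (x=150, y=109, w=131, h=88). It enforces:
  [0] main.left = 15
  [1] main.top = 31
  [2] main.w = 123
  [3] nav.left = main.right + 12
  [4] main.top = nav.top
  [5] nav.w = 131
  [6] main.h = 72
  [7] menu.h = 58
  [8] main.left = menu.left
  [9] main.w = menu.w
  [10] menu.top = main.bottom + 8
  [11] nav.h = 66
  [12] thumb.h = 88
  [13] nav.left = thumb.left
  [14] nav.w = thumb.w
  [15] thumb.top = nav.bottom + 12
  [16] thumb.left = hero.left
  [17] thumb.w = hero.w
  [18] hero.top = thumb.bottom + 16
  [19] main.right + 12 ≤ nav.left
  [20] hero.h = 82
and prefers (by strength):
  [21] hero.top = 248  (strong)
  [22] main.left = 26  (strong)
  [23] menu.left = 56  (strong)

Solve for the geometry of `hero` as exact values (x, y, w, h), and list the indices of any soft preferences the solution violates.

hero = (x=150, y=213, w=131, h=82)
violated soft preferences: 21, 22, 23

1. hero.x = 150  [thumb.left = hero.left]
2. hero.w = 131  [thumb.w = hero.w]
3. hero.y = 213  [hero.top = thumb.bottom + 16]
4. hero.h = 82  [hero.h = 82]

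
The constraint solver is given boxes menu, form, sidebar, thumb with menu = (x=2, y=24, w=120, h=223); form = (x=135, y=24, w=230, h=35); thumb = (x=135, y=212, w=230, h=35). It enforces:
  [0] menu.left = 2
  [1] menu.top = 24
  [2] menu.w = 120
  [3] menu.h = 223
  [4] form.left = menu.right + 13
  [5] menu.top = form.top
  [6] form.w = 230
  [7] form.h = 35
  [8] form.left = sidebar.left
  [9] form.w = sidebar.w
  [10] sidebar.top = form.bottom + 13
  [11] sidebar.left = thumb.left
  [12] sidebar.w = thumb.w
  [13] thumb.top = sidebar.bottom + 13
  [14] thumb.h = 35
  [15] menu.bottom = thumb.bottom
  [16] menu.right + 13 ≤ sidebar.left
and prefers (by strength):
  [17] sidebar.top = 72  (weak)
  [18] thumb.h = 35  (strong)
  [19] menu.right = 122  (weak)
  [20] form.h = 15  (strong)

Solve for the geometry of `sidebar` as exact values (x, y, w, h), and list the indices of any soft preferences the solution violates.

sidebar = (x=135, y=72, w=230, h=127)
violated soft preferences: 20

1. sidebar.x = 135  [form.left = sidebar.left]
2. sidebar.w = 230  [form.w = sidebar.w]
3. sidebar.y = 72  [sidebar.top = form.bottom + 13]
4. sidebar.h = 127  [thumb.top = sidebar.bottom + 13]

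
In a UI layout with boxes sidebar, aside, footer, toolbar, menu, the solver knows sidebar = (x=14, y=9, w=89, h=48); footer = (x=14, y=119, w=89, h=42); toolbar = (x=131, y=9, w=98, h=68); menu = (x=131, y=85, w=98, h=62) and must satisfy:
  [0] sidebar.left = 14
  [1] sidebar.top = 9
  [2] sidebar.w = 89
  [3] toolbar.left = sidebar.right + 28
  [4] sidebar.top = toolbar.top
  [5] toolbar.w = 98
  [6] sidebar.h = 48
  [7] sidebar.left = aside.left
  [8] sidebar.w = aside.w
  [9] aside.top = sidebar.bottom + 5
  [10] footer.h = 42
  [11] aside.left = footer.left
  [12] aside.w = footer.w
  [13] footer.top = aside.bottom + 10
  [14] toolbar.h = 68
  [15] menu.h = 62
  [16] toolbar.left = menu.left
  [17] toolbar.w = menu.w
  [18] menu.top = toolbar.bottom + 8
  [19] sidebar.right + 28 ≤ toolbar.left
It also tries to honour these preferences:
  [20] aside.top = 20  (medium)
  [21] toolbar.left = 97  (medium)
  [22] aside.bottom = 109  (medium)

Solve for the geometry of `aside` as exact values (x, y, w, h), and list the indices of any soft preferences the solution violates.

1. aside.x = 14  [sidebar.left = aside.left]
2. aside.w = 89  [sidebar.w = aside.w]
3. aside.y = 62  [aside.top = sidebar.bottom + 5]
4. aside.h = 47  [footer.top = aside.bottom + 10]

aside = (x=14, y=62, w=89, h=47)
violated soft preferences: 20, 21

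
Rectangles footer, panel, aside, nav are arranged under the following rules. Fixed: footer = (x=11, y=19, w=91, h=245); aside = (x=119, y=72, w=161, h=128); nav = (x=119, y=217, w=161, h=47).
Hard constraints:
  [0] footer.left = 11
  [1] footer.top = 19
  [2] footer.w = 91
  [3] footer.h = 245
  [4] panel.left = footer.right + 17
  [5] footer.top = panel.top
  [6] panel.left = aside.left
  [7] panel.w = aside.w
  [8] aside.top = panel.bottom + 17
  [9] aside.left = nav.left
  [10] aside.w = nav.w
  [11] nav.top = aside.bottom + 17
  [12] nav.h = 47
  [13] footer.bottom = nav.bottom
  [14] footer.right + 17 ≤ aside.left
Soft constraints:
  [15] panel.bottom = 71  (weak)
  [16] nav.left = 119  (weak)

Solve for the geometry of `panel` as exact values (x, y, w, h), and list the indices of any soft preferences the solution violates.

1. panel.x = 119  [panel.left = footer.right + 17]
2. panel.y = 19  [footer.top = panel.top]
3. panel.w = 161  [panel.w = aside.w]
4. panel.h = 36  [aside.top = panel.bottom + 17]

panel = (x=119, y=19, w=161, h=36)
violated soft preferences: 15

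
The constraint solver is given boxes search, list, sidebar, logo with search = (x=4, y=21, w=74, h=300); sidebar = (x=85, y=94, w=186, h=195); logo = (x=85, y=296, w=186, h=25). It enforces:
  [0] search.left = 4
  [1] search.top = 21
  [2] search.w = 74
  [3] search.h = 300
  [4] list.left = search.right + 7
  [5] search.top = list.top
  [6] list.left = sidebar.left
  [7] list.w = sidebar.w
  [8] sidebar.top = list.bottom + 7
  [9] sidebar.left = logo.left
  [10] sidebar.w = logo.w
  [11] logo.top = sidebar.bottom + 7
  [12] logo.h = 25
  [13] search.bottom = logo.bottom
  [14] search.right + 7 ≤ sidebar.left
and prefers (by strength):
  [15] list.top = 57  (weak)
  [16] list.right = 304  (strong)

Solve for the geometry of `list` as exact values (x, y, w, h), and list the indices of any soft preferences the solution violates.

1. list.x = 85  [list.left = search.right + 7]
2. list.y = 21  [search.top = list.top]
3. list.w = 186  [list.w = sidebar.w]
4. list.h = 66  [sidebar.top = list.bottom + 7]

list = (x=85, y=21, w=186, h=66)
violated soft preferences: 15, 16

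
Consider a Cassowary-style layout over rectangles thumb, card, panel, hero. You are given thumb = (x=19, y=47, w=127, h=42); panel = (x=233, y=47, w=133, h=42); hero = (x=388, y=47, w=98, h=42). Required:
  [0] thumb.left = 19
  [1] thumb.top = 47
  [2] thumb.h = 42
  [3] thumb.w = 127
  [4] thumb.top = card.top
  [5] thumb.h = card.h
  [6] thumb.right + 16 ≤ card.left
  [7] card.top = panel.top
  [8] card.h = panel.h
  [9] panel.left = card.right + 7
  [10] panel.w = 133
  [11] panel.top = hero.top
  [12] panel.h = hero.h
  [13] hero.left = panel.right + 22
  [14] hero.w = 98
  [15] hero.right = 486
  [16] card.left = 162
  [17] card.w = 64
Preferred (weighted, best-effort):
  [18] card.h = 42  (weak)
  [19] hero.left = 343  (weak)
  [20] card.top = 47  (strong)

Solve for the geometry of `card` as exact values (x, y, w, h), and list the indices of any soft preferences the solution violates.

card = (x=162, y=47, w=64, h=42)
violated soft preferences: 19

1. card.y = 47  [thumb.top = card.top]
2. card.h = 42  [thumb.h = card.h]
3. card.x = 162  [card.left = 162]
4. card.w = 64  [card.w = 64]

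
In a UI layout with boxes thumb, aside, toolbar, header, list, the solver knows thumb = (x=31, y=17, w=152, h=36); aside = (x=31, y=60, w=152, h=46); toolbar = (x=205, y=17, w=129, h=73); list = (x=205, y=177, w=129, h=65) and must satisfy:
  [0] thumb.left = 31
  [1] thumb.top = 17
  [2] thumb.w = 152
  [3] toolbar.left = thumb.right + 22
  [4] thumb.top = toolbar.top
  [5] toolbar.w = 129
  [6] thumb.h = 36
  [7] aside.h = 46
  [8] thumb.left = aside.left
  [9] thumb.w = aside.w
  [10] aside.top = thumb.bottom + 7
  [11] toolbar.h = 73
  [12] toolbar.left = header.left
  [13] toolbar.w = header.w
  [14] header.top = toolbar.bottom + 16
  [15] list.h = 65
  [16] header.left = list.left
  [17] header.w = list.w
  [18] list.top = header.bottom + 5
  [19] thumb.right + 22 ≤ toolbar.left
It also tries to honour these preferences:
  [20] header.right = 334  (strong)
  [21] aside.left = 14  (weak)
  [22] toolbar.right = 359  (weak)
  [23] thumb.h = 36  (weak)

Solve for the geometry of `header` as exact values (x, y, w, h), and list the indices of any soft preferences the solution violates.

1. header.x = 205  [toolbar.left = header.left]
2. header.w = 129  [toolbar.w = header.w]
3. header.y = 106  [header.top = toolbar.bottom + 16]
4. header.h = 66  [list.top = header.bottom + 5]

header = (x=205, y=106, w=129, h=66)
violated soft preferences: 21, 22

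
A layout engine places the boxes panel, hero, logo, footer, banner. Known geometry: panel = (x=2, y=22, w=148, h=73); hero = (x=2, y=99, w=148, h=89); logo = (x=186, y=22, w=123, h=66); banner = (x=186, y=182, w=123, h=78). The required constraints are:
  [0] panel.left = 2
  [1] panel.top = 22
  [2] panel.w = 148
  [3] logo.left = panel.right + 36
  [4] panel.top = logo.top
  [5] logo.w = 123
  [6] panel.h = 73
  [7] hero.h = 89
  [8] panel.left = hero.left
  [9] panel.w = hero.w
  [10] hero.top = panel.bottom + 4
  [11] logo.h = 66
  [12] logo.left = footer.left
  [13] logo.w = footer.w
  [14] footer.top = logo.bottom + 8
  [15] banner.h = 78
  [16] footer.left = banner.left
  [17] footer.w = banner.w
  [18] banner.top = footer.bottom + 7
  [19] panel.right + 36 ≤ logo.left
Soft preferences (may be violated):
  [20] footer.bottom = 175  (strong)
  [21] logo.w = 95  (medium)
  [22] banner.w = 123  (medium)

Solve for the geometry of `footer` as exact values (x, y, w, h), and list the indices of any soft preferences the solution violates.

1. footer.x = 186  [logo.left = footer.left]
2. footer.w = 123  [logo.w = footer.w]
3. footer.y = 96  [footer.top = logo.bottom + 8]
4. footer.h = 79  [banner.top = footer.bottom + 7]

footer = (x=186, y=96, w=123, h=79)
violated soft preferences: 21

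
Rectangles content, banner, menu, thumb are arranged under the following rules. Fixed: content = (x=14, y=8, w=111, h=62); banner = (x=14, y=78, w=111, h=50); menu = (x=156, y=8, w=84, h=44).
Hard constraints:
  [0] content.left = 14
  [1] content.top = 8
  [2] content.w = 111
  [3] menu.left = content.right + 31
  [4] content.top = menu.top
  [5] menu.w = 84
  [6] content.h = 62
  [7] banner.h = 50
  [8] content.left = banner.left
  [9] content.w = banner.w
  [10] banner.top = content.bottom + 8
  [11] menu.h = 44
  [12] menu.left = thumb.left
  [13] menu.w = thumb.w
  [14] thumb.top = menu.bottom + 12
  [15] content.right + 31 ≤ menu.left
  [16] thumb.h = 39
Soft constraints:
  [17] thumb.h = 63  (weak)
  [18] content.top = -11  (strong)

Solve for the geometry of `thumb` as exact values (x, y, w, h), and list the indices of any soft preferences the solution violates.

thumb = (x=156, y=64, w=84, h=39)
violated soft preferences: 17, 18

1. thumb.x = 156  [menu.left = thumb.left]
2. thumb.w = 84  [menu.w = thumb.w]
3. thumb.y = 64  [thumb.top = menu.bottom + 12]
4. thumb.h = 39  [thumb.h = 39]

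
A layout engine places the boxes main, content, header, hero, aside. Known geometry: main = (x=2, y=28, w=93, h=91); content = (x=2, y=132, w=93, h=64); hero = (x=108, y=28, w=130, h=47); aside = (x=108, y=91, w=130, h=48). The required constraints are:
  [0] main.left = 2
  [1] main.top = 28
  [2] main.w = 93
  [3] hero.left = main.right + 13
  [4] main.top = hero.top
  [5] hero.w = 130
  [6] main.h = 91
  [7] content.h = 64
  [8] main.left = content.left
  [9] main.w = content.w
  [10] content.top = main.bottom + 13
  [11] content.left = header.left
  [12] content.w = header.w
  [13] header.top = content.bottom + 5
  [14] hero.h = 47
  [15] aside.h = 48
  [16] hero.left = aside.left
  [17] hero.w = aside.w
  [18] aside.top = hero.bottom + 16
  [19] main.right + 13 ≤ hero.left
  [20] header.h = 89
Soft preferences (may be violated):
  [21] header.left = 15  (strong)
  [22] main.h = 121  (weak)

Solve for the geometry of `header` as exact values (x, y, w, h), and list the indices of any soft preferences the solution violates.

1. header.x = 2  [content.left = header.left]
2. header.w = 93  [content.w = header.w]
3. header.y = 201  [header.top = content.bottom + 5]
4. header.h = 89  [header.h = 89]

header = (x=2, y=201, w=93, h=89)
violated soft preferences: 21, 22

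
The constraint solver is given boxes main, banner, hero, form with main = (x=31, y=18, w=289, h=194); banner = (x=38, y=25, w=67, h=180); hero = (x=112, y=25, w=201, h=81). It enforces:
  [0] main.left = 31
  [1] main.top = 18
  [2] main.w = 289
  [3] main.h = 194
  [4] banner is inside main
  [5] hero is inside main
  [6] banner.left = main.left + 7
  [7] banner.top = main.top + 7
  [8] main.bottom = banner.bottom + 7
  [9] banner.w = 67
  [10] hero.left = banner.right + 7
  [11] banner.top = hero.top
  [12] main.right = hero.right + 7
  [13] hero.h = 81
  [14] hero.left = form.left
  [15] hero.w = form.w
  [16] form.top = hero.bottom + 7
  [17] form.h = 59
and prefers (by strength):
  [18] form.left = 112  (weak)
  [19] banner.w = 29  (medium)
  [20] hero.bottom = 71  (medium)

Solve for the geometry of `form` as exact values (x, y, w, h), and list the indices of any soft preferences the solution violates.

1. form.x = 112  [hero.left = form.left]
2. form.w = 201  [hero.w = form.w]
3. form.y = 113  [form.top = hero.bottom + 7]
4. form.h = 59  [form.h = 59]

form = (x=112, y=113, w=201, h=59)
violated soft preferences: 19, 20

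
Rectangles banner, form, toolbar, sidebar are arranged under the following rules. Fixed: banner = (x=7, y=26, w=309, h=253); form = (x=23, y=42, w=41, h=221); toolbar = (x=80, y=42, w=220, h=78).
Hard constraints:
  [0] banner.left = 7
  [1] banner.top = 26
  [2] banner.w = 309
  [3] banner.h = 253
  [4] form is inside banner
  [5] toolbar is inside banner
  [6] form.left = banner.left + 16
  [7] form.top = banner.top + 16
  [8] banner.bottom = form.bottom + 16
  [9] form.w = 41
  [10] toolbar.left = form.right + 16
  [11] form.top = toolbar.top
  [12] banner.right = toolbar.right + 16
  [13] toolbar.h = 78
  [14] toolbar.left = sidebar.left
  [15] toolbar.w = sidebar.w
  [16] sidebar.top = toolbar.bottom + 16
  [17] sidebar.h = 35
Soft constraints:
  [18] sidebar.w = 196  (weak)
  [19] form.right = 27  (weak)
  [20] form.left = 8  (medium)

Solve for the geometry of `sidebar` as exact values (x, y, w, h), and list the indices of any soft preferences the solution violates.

sidebar = (x=80, y=136, w=220, h=35)
violated soft preferences: 18, 19, 20

1. sidebar.x = 80  [toolbar.left = sidebar.left]
2. sidebar.w = 220  [toolbar.w = sidebar.w]
3. sidebar.y = 136  [sidebar.top = toolbar.bottom + 16]
4. sidebar.h = 35  [sidebar.h = 35]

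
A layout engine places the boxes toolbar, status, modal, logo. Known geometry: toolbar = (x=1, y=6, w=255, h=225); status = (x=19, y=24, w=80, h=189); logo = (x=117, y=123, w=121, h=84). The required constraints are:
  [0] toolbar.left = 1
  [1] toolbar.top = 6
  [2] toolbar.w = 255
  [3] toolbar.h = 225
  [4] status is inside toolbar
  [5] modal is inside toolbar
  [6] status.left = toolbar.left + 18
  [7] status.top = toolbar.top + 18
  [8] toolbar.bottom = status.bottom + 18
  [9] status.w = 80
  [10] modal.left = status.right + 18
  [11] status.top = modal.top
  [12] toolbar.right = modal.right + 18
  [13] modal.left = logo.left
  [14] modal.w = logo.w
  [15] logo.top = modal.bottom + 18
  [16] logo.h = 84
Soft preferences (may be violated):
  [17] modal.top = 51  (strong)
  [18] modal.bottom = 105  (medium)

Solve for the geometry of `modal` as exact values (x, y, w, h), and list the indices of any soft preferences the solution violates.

1. modal.x = 117  [modal.left = status.right + 18]
2. modal.y = 24  [status.top = modal.top]
3. modal.w = 121  [toolbar.right = modal.right + 18]
4. modal.h = 81  [logo.top = modal.bottom + 18]

modal = (x=117, y=24, w=121, h=81)
violated soft preferences: 17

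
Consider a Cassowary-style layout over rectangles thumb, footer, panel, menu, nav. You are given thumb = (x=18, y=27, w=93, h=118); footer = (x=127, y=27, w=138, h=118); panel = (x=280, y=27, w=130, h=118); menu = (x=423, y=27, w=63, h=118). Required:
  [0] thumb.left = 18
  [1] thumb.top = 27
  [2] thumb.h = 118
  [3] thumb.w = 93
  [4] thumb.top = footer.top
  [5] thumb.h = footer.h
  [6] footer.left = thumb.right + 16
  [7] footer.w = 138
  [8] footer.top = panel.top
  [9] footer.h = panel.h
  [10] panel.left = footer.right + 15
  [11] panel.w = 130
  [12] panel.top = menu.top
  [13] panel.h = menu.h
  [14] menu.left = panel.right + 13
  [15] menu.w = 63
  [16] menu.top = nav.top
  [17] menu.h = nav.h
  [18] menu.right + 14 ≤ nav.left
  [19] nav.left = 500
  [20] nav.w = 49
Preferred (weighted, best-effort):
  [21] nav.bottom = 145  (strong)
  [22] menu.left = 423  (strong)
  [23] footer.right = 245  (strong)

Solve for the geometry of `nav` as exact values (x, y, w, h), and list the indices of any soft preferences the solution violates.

nav = (x=500, y=27, w=49, h=118)
violated soft preferences: 23

1. nav.y = 27  [menu.top = nav.top]
2. nav.h = 118  [menu.h = nav.h]
3. nav.x = 500  [nav.left = 500]
4. nav.w = 49  [nav.w = 49]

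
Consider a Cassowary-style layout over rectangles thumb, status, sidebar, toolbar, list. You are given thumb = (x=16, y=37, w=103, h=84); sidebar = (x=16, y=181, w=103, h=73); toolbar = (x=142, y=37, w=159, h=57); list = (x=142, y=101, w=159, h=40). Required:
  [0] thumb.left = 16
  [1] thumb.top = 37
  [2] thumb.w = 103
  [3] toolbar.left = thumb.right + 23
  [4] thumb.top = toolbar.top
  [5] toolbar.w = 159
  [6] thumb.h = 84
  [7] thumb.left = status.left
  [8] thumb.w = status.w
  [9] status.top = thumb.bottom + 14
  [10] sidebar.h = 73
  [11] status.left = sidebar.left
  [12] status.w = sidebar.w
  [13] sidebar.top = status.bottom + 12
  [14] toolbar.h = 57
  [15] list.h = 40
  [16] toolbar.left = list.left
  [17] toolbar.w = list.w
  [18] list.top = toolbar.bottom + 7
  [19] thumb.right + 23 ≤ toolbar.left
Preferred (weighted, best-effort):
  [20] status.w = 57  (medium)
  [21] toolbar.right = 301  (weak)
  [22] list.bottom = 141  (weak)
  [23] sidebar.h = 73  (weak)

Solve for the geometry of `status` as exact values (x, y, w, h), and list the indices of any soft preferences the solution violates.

status = (x=16, y=135, w=103, h=34)
violated soft preferences: 20

1. status.x = 16  [thumb.left = status.left]
2. status.w = 103  [thumb.w = status.w]
3. status.y = 135  [status.top = thumb.bottom + 14]
4. status.h = 34  [sidebar.top = status.bottom + 12]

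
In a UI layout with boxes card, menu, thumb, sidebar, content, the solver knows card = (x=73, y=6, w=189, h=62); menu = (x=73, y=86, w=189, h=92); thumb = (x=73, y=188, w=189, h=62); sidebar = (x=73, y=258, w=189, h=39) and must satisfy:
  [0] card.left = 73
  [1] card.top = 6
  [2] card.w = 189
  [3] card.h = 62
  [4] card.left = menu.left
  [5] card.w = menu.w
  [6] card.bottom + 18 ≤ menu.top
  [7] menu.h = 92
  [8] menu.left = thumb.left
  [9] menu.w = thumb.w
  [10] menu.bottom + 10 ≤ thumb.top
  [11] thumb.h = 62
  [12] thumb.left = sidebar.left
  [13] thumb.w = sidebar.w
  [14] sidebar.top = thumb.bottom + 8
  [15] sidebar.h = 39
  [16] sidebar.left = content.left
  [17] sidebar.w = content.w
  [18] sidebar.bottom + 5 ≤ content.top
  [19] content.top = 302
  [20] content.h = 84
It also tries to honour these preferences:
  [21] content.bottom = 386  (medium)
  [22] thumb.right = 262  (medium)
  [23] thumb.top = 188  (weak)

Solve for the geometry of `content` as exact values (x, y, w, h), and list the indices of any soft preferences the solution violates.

content = (x=73, y=302, w=189, h=84)
violated soft preferences: none

1. content.x = 73  [sidebar.left = content.left]
2. content.w = 189  [sidebar.w = content.w]
3. content.y = 302  [content.top = 302]
4. content.h = 84  [content.h = 84]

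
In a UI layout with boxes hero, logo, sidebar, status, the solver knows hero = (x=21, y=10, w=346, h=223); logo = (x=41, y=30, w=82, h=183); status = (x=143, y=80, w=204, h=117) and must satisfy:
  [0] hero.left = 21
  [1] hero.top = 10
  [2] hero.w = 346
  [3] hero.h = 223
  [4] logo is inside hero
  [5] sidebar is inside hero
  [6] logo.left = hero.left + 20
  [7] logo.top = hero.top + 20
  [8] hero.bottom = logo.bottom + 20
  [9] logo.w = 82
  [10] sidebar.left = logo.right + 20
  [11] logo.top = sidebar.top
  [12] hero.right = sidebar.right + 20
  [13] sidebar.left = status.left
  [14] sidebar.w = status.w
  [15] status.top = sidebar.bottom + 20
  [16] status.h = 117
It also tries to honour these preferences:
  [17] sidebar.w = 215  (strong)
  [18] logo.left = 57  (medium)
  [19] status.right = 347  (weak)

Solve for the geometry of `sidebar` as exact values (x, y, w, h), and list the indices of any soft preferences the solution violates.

sidebar = (x=143, y=30, w=204, h=30)
violated soft preferences: 17, 18

1. sidebar.x = 143  [sidebar.left = logo.right + 20]
2. sidebar.y = 30  [logo.top = sidebar.top]
3. sidebar.w = 204  [hero.right = sidebar.right + 20]
4. sidebar.h = 30  [status.top = sidebar.bottom + 20]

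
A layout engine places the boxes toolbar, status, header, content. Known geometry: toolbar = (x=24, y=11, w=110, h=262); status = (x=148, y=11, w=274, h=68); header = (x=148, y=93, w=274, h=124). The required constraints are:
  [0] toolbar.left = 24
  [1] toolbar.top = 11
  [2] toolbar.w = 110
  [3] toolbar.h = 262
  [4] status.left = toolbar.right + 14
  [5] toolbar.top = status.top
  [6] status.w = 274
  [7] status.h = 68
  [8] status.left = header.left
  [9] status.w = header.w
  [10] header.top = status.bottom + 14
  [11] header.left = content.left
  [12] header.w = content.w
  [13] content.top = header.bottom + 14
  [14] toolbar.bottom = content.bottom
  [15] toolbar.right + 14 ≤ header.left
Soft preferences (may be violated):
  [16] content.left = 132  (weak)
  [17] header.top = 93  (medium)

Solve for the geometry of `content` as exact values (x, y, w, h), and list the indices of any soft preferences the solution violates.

1. content.x = 148  [header.left = content.left]
2. content.w = 274  [header.w = content.w]
3. content.y = 231  [content.top = header.bottom + 14]
4. content.h = 42  [toolbar.bottom = content.bottom]

content = (x=148, y=231, w=274, h=42)
violated soft preferences: 16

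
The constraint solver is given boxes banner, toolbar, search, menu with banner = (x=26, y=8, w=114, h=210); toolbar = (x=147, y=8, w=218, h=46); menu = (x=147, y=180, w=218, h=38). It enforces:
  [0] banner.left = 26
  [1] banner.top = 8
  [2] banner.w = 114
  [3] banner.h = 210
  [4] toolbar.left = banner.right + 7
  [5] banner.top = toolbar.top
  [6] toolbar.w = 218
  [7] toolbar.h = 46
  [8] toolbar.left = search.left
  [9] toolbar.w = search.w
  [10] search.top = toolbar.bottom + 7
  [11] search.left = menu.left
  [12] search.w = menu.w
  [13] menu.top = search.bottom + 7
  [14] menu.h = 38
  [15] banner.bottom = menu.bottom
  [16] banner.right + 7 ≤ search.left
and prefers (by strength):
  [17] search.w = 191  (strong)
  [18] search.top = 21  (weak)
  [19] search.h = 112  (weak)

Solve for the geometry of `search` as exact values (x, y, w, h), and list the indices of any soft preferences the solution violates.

search = (x=147, y=61, w=218, h=112)
violated soft preferences: 17, 18

1. search.x = 147  [toolbar.left = search.left]
2. search.w = 218  [toolbar.w = search.w]
3. search.y = 61  [search.top = toolbar.bottom + 7]
4. search.h = 112  [menu.top = search.bottom + 7]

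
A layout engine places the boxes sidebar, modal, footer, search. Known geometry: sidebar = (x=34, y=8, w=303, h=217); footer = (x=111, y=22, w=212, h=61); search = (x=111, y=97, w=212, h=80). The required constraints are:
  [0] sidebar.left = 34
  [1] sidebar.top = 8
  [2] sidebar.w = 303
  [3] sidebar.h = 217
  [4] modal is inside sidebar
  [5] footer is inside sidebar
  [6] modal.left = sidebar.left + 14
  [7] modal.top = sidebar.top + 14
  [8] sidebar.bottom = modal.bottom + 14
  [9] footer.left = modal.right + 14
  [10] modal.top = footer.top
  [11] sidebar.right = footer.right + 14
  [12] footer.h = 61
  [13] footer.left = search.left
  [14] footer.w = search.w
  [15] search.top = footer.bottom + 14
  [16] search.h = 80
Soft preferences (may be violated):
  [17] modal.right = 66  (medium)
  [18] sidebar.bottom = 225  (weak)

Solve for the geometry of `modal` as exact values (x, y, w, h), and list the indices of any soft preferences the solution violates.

modal = (x=48, y=22, w=49, h=189)
violated soft preferences: 17

1. modal.x = 48  [modal.left = sidebar.left + 14]
2. modal.y = 22  [modal.top = sidebar.top + 14]
3. modal.h = 189  [sidebar.bottom = modal.bottom + 14]
4. modal.w = 49  [footer.left = modal.right + 14]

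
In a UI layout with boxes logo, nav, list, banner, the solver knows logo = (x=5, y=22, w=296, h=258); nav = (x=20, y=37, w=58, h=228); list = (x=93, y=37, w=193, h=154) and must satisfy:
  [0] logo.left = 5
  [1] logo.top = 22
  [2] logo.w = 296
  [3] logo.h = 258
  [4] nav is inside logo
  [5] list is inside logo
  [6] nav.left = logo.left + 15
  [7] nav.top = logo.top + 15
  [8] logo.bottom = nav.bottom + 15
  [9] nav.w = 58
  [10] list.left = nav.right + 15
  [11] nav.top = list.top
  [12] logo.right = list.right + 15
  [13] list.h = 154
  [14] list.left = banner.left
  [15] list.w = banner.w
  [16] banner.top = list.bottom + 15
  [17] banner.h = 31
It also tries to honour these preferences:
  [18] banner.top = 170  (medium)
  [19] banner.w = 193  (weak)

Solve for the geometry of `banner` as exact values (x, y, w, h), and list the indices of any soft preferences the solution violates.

1. banner.x = 93  [list.left = banner.left]
2. banner.w = 193  [list.w = banner.w]
3. banner.y = 206  [banner.top = list.bottom + 15]
4. banner.h = 31  [banner.h = 31]

banner = (x=93, y=206, w=193, h=31)
violated soft preferences: 18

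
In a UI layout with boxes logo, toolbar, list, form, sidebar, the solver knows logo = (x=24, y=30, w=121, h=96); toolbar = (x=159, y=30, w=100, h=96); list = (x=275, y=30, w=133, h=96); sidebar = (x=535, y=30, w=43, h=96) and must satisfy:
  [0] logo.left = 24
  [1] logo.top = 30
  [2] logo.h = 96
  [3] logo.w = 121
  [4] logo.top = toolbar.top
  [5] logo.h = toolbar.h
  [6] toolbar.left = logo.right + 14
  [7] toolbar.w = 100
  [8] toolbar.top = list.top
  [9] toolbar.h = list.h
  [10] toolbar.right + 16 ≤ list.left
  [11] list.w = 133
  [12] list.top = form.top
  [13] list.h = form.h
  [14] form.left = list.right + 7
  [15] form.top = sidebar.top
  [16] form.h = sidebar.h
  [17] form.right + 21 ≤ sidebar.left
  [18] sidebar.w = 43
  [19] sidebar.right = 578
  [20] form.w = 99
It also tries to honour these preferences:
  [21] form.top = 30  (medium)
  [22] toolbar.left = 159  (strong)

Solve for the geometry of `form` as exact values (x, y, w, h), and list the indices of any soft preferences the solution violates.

1. form.y = 30  [list.top = form.top]
2. form.h = 96  [list.h = form.h]
3. form.x = 415  [form.left = list.right + 7]
4. form.w = 99  [form.w = 99]

form = (x=415, y=30, w=99, h=96)
violated soft preferences: none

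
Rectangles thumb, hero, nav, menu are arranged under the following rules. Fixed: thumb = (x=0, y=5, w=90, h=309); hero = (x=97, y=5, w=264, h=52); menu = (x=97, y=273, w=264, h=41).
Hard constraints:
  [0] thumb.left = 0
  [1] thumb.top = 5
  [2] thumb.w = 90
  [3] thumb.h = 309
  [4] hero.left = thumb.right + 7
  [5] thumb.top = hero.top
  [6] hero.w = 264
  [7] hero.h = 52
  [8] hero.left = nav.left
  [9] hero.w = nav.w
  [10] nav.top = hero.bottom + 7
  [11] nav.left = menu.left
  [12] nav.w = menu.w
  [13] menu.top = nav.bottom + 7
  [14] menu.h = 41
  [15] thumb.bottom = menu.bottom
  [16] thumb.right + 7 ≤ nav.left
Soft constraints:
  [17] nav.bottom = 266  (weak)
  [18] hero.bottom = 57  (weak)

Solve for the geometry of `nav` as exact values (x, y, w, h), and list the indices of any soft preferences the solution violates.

1. nav.x = 97  [hero.left = nav.left]
2. nav.w = 264  [hero.w = nav.w]
3. nav.y = 64  [nav.top = hero.bottom + 7]
4. nav.h = 202  [menu.top = nav.bottom + 7]

nav = (x=97, y=64, w=264, h=202)
violated soft preferences: none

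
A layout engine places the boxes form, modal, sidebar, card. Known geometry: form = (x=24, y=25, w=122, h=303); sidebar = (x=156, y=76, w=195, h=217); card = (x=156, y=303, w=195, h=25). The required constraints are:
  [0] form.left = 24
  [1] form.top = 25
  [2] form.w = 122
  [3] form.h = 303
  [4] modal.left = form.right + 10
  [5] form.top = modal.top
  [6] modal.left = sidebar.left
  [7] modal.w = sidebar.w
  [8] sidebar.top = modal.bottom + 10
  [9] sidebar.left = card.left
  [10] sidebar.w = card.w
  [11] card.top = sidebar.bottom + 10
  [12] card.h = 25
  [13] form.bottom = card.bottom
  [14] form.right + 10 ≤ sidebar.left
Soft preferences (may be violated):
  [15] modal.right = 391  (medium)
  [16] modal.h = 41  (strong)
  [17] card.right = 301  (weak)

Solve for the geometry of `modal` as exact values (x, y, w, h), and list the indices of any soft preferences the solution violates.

modal = (x=156, y=25, w=195, h=41)
violated soft preferences: 15, 17

1. modal.x = 156  [modal.left = form.right + 10]
2. modal.y = 25  [form.top = modal.top]
3. modal.w = 195  [modal.w = sidebar.w]
4. modal.h = 41  [sidebar.top = modal.bottom + 10]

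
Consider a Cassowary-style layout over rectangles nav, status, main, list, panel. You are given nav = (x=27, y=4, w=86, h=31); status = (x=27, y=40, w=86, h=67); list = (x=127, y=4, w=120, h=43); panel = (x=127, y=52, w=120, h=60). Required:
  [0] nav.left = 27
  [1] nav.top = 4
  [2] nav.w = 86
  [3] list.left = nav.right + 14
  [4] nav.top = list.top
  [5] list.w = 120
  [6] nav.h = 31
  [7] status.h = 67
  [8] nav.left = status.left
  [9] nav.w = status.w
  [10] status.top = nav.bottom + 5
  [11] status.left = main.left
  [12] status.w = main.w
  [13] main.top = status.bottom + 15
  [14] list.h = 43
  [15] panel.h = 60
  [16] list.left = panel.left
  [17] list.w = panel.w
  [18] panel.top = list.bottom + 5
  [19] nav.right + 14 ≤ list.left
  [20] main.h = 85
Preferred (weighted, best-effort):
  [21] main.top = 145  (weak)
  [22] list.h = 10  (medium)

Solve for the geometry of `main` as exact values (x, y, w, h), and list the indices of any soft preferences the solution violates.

main = (x=27, y=122, w=86, h=85)
violated soft preferences: 21, 22

1. main.x = 27  [status.left = main.left]
2. main.w = 86  [status.w = main.w]
3. main.y = 122  [main.top = status.bottom + 15]
4. main.h = 85  [main.h = 85]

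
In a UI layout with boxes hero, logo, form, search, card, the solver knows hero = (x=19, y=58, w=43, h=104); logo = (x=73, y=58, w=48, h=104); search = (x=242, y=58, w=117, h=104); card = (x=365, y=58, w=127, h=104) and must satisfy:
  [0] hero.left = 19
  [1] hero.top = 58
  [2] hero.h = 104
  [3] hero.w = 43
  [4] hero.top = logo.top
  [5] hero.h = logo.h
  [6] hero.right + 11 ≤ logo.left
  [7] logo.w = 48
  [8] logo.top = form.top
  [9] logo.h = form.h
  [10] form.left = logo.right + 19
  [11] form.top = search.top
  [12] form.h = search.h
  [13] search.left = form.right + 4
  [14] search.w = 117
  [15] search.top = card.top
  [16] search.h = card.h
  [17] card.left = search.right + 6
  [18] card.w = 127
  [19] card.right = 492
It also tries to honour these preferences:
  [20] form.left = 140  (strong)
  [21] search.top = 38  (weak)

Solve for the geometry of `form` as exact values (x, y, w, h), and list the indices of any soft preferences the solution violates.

form = (x=140, y=58, w=98, h=104)
violated soft preferences: 21

1. form.y = 58  [logo.top = form.top]
2. form.h = 104  [logo.h = form.h]
3. form.x = 140  [form.left = logo.right + 19]
4. form.w = 98  [search.left = form.right + 4]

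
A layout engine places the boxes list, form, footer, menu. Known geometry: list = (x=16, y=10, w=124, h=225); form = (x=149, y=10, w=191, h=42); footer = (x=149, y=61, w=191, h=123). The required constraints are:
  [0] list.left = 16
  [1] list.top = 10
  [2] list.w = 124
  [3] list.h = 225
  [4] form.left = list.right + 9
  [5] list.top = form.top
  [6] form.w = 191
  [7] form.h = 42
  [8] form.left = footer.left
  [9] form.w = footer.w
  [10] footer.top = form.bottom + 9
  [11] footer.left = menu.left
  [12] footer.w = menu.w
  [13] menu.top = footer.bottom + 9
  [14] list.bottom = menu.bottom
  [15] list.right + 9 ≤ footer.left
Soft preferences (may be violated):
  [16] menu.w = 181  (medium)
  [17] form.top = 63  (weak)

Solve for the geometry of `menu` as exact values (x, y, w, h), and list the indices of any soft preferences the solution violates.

1. menu.x = 149  [footer.left = menu.left]
2. menu.w = 191  [footer.w = menu.w]
3. menu.y = 193  [menu.top = footer.bottom + 9]
4. menu.h = 42  [list.bottom = menu.bottom]

menu = (x=149, y=193, w=191, h=42)
violated soft preferences: 16, 17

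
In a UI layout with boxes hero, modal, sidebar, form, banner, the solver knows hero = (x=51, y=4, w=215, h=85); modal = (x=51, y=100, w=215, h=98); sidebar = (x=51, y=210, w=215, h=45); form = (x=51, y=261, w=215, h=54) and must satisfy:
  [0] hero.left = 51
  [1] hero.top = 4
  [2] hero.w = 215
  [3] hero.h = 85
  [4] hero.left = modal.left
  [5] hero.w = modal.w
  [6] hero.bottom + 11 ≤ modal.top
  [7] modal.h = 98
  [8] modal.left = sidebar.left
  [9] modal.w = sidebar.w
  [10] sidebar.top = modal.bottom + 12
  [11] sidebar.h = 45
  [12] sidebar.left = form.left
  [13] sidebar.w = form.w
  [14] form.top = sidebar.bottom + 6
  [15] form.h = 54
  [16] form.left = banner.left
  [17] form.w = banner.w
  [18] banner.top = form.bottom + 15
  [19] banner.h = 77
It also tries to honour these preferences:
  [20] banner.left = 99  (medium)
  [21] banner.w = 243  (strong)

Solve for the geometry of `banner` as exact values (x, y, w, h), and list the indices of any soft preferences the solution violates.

1. banner.x = 51  [form.left = banner.left]
2. banner.w = 215  [form.w = banner.w]
3. banner.y = 330  [banner.top = form.bottom + 15]
4. banner.h = 77  [banner.h = 77]

banner = (x=51, y=330, w=215, h=77)
violated soft preferences: 20, 21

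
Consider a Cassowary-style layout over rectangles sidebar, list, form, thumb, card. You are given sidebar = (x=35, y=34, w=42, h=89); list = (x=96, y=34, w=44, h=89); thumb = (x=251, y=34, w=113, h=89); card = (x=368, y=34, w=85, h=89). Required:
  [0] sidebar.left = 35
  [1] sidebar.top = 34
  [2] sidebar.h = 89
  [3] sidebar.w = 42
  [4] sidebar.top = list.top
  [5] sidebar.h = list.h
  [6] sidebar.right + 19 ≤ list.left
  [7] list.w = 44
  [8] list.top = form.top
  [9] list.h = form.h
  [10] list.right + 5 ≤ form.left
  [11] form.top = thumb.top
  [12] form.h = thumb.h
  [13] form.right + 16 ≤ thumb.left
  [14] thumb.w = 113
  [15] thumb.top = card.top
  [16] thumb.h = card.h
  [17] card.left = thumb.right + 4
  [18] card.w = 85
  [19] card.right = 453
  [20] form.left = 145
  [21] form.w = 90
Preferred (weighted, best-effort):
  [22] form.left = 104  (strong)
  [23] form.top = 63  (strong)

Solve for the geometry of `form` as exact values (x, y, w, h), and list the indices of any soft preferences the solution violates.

form = (x=145, y=34, w=90, h=89)
violated soft preferences: 22, 23

1. form.y = 34  [list.top = form.top]
2. form.h = 89  [list.h = form.h]
3. form.x = 145  [form.left = 145]
4. form.w = 90  [form.w = 90]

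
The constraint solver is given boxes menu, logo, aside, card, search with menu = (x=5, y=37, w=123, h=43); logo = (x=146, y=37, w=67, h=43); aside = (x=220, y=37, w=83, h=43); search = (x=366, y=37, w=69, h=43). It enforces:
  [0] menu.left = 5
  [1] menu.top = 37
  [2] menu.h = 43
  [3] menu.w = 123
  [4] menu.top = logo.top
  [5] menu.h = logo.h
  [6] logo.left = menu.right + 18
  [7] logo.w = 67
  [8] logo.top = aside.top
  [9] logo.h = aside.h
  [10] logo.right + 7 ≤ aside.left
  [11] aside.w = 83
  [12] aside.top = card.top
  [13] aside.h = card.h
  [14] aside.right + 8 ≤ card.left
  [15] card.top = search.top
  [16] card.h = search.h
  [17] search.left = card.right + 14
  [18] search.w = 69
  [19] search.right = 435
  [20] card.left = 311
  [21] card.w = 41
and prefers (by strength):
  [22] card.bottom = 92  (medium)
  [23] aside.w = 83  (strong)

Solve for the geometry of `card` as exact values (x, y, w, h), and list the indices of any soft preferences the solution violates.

card = (x=311, y=37, w=41, h=43)
violated soft preferences: 22

1. card.y = 37  [aside.top = card.top]
2. card.h = 43  [aside.h = card.h]
3. card.x = 311  [card.left = 311]
4. card.w = 41  [card.w = 41]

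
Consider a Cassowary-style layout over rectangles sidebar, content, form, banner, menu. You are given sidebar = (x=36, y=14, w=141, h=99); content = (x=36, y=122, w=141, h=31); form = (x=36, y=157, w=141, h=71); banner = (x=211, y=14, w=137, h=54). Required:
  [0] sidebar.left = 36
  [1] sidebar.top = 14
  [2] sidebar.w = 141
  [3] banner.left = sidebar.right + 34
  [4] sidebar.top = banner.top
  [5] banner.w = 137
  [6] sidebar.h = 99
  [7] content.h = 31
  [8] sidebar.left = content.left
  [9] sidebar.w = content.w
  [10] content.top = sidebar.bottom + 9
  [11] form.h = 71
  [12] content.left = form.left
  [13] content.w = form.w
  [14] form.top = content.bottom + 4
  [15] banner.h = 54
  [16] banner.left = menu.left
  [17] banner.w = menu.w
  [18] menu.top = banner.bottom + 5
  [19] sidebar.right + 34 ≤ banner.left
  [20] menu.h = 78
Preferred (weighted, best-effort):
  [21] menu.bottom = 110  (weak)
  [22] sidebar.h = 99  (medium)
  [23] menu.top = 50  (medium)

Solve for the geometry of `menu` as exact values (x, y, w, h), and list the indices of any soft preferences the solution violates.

1. menu.x = 211  [banner.left = menu.left]
2. menu.w = 137  [banner.w = menu.w]
3. menu.y = 73  [menu.top = banner.bottom + 5]
4. menu.h = 78  [menu.h = 78]

menu = (x=211, y=73, w=137, h=78)
violated soft preferences: 21, 23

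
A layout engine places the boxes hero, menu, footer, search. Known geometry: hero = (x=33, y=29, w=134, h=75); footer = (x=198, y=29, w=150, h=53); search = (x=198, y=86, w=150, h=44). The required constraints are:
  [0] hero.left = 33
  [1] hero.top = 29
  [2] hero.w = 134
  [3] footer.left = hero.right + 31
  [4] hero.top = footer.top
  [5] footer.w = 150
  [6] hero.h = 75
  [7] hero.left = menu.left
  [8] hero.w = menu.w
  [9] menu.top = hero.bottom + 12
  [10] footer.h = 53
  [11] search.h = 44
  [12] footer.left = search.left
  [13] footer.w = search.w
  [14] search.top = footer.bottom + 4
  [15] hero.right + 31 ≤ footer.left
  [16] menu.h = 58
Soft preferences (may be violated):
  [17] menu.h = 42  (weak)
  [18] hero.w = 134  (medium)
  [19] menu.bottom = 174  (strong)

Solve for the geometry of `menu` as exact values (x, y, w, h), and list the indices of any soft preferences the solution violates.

menu = (x=33, y=116, w=134, h=58)
violated soft preferences: 17

1. menu.x = 33  [hero.left = menu.left]
2. menu.w = 134  [hero.w = menu.w]
3. menu.y = 116  [menu.top = hero.bottom + 12]
4. menu.h = 58  [menu.h = 58]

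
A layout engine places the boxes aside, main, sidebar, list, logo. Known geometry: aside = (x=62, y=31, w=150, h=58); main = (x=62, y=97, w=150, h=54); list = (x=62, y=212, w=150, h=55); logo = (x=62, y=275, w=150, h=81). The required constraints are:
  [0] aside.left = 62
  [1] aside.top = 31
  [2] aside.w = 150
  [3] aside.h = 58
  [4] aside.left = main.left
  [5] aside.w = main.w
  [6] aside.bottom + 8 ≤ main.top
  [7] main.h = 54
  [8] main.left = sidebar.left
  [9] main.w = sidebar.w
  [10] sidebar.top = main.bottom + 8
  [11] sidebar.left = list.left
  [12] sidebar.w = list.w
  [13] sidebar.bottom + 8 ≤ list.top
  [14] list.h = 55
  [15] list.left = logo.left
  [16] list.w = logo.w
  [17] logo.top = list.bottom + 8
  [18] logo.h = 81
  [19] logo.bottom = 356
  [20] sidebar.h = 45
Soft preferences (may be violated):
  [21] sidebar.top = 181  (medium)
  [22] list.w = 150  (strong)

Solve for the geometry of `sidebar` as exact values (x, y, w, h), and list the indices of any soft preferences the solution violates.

1. sidebar.x = 62  [main.left = sidebar.left]
2. sidebar.w = 150  [main.w = sidebar.w]
3. sidebar.y = 159  [sidebar.top = main.bottom + 8]
4. sidebar.h = 45  [sidebar.h = 45]

sidebar = (x=62, y=159, w=150, h=45)
violated soft preferences: 21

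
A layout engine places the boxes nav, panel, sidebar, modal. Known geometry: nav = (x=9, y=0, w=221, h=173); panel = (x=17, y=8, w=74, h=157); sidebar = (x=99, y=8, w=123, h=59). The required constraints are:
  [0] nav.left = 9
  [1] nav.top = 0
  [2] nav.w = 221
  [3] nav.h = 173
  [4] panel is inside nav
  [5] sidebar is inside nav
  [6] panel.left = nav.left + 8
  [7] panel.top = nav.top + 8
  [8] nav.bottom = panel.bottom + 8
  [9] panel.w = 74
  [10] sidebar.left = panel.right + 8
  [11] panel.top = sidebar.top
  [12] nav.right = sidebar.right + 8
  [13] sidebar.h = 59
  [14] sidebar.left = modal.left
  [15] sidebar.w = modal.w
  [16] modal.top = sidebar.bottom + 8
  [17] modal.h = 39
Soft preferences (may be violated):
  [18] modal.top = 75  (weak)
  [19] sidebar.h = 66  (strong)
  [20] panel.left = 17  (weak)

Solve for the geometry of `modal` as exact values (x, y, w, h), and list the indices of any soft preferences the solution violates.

modal = (x=99, y=75, w=123, h=39)
violated soft preferences: 19

1. modal.x = 99  [sidebar.left = modal.left]
2. modal.w = 123  [sidebar.w = modal.w]
3. modal.y = 75  [modal.top = sidebar.bottom + 8]
4. modal.h = 39  [modal.h = 39]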